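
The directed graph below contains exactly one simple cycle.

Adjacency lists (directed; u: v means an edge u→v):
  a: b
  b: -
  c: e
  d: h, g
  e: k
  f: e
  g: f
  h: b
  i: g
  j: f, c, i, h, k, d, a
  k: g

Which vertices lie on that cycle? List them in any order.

e, f, g, k

DFS with gray/black marking from f:
f gray
  e gray
    k gray
      g gray
        g→f: f is gray → back edge
Back edge closes the cycle f → e → k → g → f; its vertices are {e, f, g, k}.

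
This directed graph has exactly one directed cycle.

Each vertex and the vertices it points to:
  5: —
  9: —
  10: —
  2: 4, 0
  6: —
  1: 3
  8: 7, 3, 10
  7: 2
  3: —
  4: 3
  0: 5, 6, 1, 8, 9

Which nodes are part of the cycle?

DFS with gray/black marking from 0:
0 gray
  5 gray
  5 black
  6 gray
  6 black
  1 gray
    3 gray
    3 black
  1 black
  8 gray
    7 gray
      2 gray
        4 gray
          4→3: 3 black — skip
        4 black
        2→0: 0 is gray → back edge
Back edge closes the cycle 0 → 8 → 7 → 2 → 0; its vertices are {0, 2, 7, 8}.

0, 2, 7, 8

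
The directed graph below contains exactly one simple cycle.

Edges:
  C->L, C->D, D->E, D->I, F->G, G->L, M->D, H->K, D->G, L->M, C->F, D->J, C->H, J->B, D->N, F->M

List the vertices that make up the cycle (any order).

D, G, L, M

DFS with gray/black marking from D:
D gray
  E gray
  E black
  I gray
  I black
  G gray
    L gray
      M gray
        M→D: D is gray → back edge
Back edge closes the cycle D → G → L → M → D; its vertices are {D, G, L, M}.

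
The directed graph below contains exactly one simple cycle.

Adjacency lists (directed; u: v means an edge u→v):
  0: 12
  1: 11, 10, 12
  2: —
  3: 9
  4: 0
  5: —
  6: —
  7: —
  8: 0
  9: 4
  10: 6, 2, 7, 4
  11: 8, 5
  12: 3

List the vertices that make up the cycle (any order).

0, 3, 4, 9, 12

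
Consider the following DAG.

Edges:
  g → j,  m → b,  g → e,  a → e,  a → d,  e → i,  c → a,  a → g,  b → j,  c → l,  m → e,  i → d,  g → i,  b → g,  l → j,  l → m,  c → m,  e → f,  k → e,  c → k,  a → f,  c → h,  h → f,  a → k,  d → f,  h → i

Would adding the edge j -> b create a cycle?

Adding j→b creates a cycle iff b can already reach j.
Path from b: b → j.
So b → … → j → b is a cycle.

Yes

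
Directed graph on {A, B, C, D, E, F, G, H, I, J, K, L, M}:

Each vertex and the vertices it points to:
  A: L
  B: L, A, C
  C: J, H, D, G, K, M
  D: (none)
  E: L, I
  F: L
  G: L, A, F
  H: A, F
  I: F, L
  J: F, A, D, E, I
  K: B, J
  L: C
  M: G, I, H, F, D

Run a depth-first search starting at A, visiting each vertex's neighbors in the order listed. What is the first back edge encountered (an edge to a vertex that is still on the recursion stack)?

DFS from A (visiting each vertex's neighbors in the order listed); mark gray on enter, black on exit:
A gray
  L gray
    C gray
      J gray
        F gray
          F→L: L is gray → back edge
First back edge: F → L.

F->L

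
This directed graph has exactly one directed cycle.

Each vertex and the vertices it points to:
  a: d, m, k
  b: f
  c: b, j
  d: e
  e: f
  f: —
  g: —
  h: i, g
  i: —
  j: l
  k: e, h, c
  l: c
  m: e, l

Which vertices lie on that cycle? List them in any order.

c, j, l

DFS with gray/black marking from c:
c gray
  b gray
    f gray
    f black
  b black
  j gray
    l gray
      l→c: c is gray → back edge
Back edge closes the cycle c → j → l → c; its vertices are {c, j, l}.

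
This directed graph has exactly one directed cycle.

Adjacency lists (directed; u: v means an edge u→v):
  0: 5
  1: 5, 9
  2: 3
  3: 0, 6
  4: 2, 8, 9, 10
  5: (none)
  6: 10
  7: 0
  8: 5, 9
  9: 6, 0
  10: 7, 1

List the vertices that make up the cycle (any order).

DFS with gray/black marking from 10:
10 gray
  7 gray
    0 gray
      5 gray
      5 black
    0 black
  7 black
  1 gray
    1→5: 5 black — skip
    9 gray
      6 gray
        6→10: 10 is gray → back edge
Back edge closes the cycle 10 → 1 → 9 → 6 → 10; its vertices are {1, 6, 9, 10}.

1, 6, 9, 10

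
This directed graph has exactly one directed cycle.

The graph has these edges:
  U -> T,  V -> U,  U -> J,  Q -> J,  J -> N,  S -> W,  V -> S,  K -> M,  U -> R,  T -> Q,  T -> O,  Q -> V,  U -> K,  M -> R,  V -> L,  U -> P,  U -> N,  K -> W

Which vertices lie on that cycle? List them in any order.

DFS with gray/black marking from V:
V gray
  L gray
  L black
  U gray
    T gray
      Q gray
        Q→V: V is gray → back edge
Back edge closes the cycle V → U → T → Q → V; its vertices are {Q, T, U, V}.

Q, T, U, V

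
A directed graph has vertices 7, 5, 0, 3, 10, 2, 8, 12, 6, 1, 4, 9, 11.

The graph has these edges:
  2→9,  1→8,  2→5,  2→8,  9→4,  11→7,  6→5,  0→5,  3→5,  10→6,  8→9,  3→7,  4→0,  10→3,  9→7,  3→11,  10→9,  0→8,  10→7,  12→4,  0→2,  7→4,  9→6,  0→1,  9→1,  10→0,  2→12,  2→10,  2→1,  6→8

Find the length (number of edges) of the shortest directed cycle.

3

For each vertex v, BFS finds the shortest path from v back to v.
The shortest such closed walk is 0 → 2 → 10 → 0, length 3.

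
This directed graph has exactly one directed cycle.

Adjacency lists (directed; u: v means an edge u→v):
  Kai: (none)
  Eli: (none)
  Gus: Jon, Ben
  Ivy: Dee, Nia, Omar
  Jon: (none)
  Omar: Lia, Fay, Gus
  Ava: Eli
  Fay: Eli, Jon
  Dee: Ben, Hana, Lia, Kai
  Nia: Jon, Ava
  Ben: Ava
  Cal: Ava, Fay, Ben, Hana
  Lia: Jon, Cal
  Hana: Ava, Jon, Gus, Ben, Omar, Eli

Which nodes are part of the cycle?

DFS with gray/black marking from Lia:
Lia gray
  Jon gray
  Jon black
  Cal gray
    Ava gray
      Eli gray
      Eli black
    Ava black
    Fay gray
      Fay→Eli: Eli black — skip
      Fay→Jon: Jon black — skip
    Fay black
    Ben gray
      Ben→Ava: Ava black — skip
    Ben black
    Hana gray
      Hana→Ava: Ava black — skip
      Hana→Jon: Jon black — skip
      Gus gray
        Gus→Jon: Jon black — skip
        Gus→Ben: Ben black — skip
      Gus black
      Hana→Ben: Ben black — skip
      Omar gray
        Omar→Lia: Lia is gray → back edge
Back edge closes the cycle Lia → Cal → Hana → Omar → Lia; its vertices are {Cal, Lia, Hana, Omar}.

Cal, Lia, Hana, Omar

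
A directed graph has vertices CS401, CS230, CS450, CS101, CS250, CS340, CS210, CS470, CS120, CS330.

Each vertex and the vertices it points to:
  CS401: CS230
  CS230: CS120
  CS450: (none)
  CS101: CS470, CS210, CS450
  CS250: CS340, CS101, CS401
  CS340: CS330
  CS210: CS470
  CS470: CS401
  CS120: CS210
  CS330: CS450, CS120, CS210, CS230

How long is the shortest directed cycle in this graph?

5

For each vertex v, BFS finds the shortest path from v back to v.
The shortest such closed walk is CS470 → CS401 → CS230 → CS120 → CS210 → CS470, length 5.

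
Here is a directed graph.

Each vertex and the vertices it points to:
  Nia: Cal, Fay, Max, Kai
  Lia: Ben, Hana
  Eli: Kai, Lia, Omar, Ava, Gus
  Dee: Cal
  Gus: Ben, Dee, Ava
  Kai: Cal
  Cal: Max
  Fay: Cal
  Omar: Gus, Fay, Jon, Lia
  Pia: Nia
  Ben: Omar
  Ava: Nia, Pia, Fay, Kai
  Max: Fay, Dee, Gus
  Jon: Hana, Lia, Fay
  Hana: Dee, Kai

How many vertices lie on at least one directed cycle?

14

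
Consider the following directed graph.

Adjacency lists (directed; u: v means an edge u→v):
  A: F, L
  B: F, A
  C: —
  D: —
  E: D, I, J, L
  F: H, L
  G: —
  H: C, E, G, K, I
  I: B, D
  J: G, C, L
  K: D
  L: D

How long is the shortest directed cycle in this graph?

4

For each vertex v, BFS finds the shortest path from v back to v.
The shortest such closed walk is H → I → B → F → H, length 4.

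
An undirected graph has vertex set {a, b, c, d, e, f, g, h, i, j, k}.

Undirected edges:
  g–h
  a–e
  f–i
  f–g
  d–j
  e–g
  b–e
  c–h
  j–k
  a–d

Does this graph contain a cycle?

DFS, tracking each vertex's parent; an edge to a visited non-parent vertex closes a cycle.
Start from a:
visit a (parent –)
  visit e (parent a)
    e–a: parent, skip
    visit b (parent e)
      b–e: parent, skip
    visit g (parent e)
      visit f (parent g)
        f–g: parent, skip
        visit i (parent f)
          i–f: parent, skip
      g–e: parent, skip
      visit h (parent g)
        h–g: parent, skip
        visit c (parent h)
          c–h: parent, skip
  visit d (parent a)
    visit j (parent d)
      j–d: parent, skip
      visit k (parent j)
        k–j: parent, skip
    d–a: parent, skip
No non-parent visited neighbor found — the graph is a forest.

No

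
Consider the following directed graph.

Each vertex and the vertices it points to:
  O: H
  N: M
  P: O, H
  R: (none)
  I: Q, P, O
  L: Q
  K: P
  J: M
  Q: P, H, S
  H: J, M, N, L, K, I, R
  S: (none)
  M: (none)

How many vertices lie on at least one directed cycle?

7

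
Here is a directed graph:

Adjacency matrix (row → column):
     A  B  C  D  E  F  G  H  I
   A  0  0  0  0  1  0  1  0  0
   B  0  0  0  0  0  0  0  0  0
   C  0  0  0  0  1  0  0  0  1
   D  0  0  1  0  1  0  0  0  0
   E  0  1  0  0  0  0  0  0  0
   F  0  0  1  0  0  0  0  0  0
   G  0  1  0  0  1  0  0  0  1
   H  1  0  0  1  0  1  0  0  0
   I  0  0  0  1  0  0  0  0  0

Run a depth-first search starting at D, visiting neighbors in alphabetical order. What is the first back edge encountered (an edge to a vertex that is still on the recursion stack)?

I→D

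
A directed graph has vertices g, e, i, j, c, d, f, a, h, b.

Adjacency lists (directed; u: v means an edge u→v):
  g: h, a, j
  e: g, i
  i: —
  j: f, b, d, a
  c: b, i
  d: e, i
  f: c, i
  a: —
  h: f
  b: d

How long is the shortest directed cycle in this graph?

4

For each vertex v, BFS finds the shortest path from v back to v.
The shortest such closed walk is g → j → d → e → g, length 4.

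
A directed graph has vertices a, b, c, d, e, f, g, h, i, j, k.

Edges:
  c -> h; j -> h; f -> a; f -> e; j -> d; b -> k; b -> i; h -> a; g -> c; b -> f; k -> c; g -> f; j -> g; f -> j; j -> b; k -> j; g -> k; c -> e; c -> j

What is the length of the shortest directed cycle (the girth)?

For each vertex v, BFS finds the shortest path from v back to v.
The shortest such closed walk is j → g → c → j, length 3.

3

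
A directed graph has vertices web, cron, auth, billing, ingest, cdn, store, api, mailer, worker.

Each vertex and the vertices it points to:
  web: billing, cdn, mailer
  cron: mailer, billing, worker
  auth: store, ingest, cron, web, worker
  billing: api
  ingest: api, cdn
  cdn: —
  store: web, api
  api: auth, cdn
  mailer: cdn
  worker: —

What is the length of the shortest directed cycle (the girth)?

3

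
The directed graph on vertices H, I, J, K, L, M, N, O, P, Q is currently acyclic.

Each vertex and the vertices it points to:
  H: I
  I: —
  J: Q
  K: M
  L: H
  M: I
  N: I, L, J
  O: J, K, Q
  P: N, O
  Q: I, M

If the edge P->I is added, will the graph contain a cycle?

Adding P→I creates a cycle iff I can already reach P.
Explore from I: no path reaches P. The graph stays acyclic.

No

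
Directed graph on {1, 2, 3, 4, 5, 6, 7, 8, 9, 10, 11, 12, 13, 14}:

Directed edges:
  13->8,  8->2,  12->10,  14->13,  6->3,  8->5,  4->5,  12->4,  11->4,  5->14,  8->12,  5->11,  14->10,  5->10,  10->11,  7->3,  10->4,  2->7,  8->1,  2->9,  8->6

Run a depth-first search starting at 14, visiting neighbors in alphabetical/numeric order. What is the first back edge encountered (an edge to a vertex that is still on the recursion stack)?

5->10

DFS from 14 (visiting neighbors in alphabetical/numeric order); mark gray on enter, black on exit:
14 gray
  10 gray
    4 gray
      5 gray
        5→10: 10 is gray → back edge
First back edge: 5 → 10.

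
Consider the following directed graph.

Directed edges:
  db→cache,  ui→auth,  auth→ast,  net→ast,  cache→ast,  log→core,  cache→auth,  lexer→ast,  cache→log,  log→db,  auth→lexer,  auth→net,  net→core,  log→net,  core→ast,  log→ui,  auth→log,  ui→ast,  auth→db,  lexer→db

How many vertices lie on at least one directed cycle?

A vertex is on a directed cycle iff it belongs to a strongly connected component of size ≥ 2 (or has a self-loop).
The vertices on cycles are {db, ui, log, auth, cache, lexer} — 6 in total.

6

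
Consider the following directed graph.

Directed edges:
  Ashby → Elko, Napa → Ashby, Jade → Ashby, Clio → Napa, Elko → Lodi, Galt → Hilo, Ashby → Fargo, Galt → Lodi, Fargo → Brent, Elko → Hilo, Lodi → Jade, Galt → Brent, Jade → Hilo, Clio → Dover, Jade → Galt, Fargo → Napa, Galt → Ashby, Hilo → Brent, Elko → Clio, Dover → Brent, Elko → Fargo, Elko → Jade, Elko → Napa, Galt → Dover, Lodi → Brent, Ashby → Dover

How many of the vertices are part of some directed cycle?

A vertex is on a directed cycle iff it belongs to a strongly connected component of size ≥ 2 (or has a self-loop).
The vertices on cycles are {Clio, Elko, Galt, Jade, Lodi, Napa, Ashby, Fargo} — 8 in total.

8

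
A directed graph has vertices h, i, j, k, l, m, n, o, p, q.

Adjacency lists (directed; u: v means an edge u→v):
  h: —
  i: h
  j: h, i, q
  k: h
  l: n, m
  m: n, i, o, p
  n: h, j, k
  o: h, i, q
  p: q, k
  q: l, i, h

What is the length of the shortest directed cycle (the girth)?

4

For each vertex v, BFS finds the shortest path from v back to v.
The shortest such closed walk is l → n → j → q → l, length 4.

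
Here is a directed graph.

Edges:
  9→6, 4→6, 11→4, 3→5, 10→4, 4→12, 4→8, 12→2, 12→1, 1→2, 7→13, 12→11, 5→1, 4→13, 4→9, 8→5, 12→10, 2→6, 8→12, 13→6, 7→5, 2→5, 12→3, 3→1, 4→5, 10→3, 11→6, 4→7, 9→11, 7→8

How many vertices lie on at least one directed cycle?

10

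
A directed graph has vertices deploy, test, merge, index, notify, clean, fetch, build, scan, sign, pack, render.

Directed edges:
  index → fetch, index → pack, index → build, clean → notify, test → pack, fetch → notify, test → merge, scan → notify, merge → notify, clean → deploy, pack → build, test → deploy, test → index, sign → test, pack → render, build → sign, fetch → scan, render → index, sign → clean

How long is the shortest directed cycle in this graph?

For each vertex v, BFS finds the shortest path from v back to v.
The shortest such closed walk is index → pack → render → index, length 3.

3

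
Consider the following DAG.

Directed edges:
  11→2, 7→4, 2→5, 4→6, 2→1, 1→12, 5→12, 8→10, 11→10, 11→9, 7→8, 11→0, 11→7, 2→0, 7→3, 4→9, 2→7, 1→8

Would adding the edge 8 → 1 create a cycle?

Adding 8→1 creates a cycle iff 1 can already reach 8.
Path from 1: 1 → 8.
So 1 → … → 8 → 1 is a cycle.

Yes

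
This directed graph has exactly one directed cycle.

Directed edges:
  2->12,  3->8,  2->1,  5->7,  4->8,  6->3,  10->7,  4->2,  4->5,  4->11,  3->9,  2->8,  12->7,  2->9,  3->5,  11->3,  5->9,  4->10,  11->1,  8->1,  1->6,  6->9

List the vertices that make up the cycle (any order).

1, 3, 6, 8

DFS with gray/black marking from 3:
3 gray
  9 gray
  9 black
  5 gray
    5→9: 9 black — skip
    7 gray
    7 black
  5 black
  8 gray
    1 gray
      6 gray
        6→9: 9 black — skip
        6→3: 3 is gray → back edge
Back edge closes the cycle 3 → 8 → 1 → 6 → 3; its vertices are {1, 3, 6, 8}.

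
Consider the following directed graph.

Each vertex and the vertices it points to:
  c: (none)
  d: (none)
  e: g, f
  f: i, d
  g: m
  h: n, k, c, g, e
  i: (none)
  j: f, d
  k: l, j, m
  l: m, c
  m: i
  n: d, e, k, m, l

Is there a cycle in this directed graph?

DFS with white/gray/black marking, starting from m:
m gray
  i gray
  i black
m black
c gray
c black
d gray
d black
e gray
  g gray
    g→m: m black — skip
  g black
  f gray
    f→i: i black — skip
    f→d: d black — skip
  f black
e black
h gray
  n gray
    n→d: d black — skip
    n→e: e black — skip
    k gray
      l gray
        l→m: m black — skip
        l→c: c black — skip
      l black
      j gray
        j→f: f black — skip
        j→d: d black — skip
      j black
      k→m: m black — skip
    k black
    n→m: m black — skip
    n→l: l black — skip
  n black
  h→k: k black — skip
  h→c: c black — skip
  h→g: g black — skip
  h→e: e black — skip
h black
Every edge goes to a white or black vertex — no back edge, so the graph is acyclic.

No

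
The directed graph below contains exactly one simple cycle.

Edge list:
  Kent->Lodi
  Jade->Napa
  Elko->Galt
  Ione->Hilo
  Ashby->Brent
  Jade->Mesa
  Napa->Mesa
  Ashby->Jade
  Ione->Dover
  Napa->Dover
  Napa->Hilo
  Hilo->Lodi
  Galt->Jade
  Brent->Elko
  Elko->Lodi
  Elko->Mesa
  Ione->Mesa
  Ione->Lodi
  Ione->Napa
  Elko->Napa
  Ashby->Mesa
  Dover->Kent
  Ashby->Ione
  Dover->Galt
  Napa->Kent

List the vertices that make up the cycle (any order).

Galt, Jade, Napa, Dover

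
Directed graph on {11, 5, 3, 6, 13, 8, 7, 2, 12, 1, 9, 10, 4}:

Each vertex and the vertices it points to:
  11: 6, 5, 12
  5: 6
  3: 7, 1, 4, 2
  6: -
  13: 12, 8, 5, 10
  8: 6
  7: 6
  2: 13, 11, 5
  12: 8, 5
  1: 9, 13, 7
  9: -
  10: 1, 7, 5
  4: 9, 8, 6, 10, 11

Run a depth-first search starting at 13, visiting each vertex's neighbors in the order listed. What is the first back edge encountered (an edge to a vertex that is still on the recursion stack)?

1->13

DFS from 13 (visiting each vertex's neighbors in the order listed); mark gray on enter, black on exit:
13 gray
  12 gray
    8 gray
      6 gray
      6 black
    8 black
    5 gray
      5→6: 6 black — skip
    5 black
  12 black
  13→8: 8 black — skip
  13→5: 5 black — skip
  10 gray
    1 gray
      9 gray
      9 black
      1→13: 13 is gray → back edge
First back edge: 1 → 13.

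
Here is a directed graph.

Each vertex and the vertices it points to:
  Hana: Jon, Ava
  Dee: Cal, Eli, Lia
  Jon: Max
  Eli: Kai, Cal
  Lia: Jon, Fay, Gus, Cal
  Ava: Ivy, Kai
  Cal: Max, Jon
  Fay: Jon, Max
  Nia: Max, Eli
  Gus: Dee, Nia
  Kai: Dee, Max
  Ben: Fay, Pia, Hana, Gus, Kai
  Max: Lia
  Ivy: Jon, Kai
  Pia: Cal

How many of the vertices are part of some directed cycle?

A vertex is on a directed cycle iff it belongs to a strongly connected component of size ≥ 2 (or has a self-loop).
The vertices on cycles are {Cal, Dee, Eli, Fay, Gus, Jon, Kai, Lia, Max, Nia} — 10 in total.

10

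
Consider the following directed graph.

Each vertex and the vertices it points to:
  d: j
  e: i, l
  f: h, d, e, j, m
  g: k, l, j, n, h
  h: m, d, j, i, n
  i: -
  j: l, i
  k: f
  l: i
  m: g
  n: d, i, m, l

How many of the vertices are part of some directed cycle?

6

A vertex is on a directed cycle iff it belongs to a strongly connected component of size ≥ 2 (or has a self-loop).
The vertices on cycles are {f, g, h, k, m, n} — 6 in total.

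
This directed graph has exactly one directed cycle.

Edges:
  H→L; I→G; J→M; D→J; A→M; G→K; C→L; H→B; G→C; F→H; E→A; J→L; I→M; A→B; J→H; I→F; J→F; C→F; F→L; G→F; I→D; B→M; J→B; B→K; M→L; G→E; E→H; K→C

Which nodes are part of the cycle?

B, C, F, H, K

DFS with gray/black marking from C:
C gray
  F gray
    L gray
    L black
    H gray
      B gray
        M gray
          M→L: L black — skip
        M black
        K gray
          K→C: C is gray → back edge
Back edge closes the cycle C → F → H → B → K → C; its vertices are {B, C, F, H, K}.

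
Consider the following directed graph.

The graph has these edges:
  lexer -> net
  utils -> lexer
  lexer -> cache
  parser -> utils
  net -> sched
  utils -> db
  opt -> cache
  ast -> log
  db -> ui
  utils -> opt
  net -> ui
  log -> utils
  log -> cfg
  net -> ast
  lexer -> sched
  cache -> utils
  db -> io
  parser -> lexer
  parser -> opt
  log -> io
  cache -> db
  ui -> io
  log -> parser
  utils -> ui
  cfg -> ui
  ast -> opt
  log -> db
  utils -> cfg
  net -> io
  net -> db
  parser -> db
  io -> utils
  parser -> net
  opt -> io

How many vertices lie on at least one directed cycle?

12

A vertex is on a directed cycle iff it belongs to a strongly connected component of size ≥ 2 (or has a self-loop).
The vertices on cycles are {db, io, ui, ast, cfg, log, net, opt, cache, lexer, utils, parser} — 12 in total.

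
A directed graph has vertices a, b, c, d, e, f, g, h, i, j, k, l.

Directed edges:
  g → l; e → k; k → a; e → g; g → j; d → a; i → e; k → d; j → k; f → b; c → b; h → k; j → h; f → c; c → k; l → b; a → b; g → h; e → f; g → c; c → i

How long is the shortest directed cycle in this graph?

For each vertex v, BFS finds the shortest path from v back to v.
The shortest such closed walk is e → g → c → i → e, length 4.

4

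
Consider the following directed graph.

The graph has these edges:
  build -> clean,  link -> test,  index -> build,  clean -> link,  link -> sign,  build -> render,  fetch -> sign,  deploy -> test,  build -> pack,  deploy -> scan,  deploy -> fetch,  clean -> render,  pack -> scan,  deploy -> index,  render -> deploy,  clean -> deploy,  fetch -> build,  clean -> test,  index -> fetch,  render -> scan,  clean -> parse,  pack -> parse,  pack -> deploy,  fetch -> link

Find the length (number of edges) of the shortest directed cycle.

4

For each vertex v, BFS finds the shortest path from v back to v.
The shortest such closed walk is index → build → render → deploy → index, length 4.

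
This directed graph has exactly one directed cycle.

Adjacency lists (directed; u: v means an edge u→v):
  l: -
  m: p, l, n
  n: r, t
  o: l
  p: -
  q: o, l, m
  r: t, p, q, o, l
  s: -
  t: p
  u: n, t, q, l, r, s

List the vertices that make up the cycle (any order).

m, n, q, r

DFS with gray/black marking from n:
n gray
  r gray
    t gray
      p gray
      p black
    t black
    r→p: p black — skip
    q gray
      o gray
        l gray
        l black
      o black
      q→l: l black — skip
      m gray
        m→p: p black — skip
        m→l: l black — skip
        m→n: n is gray → back edge
Back edge closes the cycle n → r → q → m → n; its vertices are {m, n, q, r}.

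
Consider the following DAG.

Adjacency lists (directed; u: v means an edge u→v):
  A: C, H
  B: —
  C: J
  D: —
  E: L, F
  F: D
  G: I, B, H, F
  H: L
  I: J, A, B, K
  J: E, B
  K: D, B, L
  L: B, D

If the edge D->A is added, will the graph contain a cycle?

Yes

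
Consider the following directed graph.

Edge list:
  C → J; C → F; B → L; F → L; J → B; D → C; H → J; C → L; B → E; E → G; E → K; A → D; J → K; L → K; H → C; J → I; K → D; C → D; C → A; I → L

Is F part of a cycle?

Yes

F is on a cycle iff F can reach itself via ≥1 edge.
F → L → K → D → C → F — yes.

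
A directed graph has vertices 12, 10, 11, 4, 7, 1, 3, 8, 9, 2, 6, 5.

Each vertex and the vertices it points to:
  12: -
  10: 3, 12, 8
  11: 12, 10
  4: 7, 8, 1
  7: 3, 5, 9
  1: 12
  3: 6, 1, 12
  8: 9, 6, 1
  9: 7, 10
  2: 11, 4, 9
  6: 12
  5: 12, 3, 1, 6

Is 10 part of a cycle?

Yes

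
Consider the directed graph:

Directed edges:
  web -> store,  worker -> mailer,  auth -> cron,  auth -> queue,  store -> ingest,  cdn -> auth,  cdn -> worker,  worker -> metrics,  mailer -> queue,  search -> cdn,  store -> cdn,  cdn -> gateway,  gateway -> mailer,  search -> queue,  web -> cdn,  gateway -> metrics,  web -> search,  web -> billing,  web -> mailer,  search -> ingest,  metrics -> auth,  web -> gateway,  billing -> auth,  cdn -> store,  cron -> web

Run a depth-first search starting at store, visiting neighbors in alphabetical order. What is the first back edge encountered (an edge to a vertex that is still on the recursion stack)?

billing→auth

DFS from store (visiting neighbors in alphabetical order); mark gray on enter, black on exit:
store gray
  cdn gray
    auth gray
      cron gray
        web gray
          billing gray
            billing→auth: auth is gray → back edge
First back edge: billing → auth.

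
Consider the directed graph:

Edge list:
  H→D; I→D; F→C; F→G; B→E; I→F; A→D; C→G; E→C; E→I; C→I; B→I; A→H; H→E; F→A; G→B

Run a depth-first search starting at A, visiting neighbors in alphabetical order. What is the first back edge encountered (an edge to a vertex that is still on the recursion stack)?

B→E

DFS from A (visiting neighbors in alphabetical order); mark gray on enter, black on exit:
A gray
  D gray
  D black
  H gray
    H→D: D black — skip
    E gray
      C gray
        G gray
          B gray
            B→E: E is gray → back edge
First back edge: B → E.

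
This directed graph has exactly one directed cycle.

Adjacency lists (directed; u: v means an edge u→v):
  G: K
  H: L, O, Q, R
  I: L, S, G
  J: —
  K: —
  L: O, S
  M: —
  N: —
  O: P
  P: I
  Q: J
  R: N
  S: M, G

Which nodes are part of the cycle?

I, L, O, P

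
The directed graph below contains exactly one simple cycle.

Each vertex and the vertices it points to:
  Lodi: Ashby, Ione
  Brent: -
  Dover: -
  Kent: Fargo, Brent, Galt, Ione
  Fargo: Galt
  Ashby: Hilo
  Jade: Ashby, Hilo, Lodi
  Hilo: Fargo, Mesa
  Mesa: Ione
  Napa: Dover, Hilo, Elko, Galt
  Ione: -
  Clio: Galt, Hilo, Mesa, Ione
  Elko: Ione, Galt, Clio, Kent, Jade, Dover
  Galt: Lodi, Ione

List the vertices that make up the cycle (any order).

Galt, Hilo, Lodi, Ashby, Fargo

DFS with gray/black marking from Lodi:
Lodi gray
  Ashby gray
    Hilo gray
      Fargo gray
        Galt gray
          Galt→Lodi: Lodi is gray → back edge
Back edge closes the cycle Lodi → Ashby → Hilo → Fargo → Galt → Lodi; its vertices are {Galt, Hilo, Lodi, Ashby, Fargo}.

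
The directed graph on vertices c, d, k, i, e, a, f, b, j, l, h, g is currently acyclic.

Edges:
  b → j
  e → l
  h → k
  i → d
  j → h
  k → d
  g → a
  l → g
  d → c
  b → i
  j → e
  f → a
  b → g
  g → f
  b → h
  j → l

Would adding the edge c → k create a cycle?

Yes

Adding c→k creates a cycle iff k can already reach c.
Path from k: k → d → c.
So k → … → c → k is a cycle.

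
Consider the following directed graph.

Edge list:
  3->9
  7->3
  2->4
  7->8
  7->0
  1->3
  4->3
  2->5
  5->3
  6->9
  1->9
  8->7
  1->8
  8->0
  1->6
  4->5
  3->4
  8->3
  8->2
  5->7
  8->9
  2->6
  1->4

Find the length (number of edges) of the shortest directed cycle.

2

For each vertex v, BFS finds the shortest path from v back to v.
The shortest such closed walk is 8 → 7 → 8, length 2.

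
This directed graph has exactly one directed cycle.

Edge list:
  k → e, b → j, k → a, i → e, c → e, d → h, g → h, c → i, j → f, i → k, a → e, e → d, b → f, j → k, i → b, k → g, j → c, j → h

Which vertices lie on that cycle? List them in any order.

DFS with gray/black marking from j:
j gray
  c gray
    i gray
      k gray
        g gray
          h gray
          h black
        g black
        a gray
          e gray
            d gray
              d→h: h black — skip
            d black
          e black
        a black
        k→e: e black — skip
      k black
      i→e: e black — skip
      b gray
        f gray
        f black
        b→j: j is gray → back edge
Back edge closes the cycle j → c → i → b → j; its vertices are {b, c, i, j}.

b, c, i, j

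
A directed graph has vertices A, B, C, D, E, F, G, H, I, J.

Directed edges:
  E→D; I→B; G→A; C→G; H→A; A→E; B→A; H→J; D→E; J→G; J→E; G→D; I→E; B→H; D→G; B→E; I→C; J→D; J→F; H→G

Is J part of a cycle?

No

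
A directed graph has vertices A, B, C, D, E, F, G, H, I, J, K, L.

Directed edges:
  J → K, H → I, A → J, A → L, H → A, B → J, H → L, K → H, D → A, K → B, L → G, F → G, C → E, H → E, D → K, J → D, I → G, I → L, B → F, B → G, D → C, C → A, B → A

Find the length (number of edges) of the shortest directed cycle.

For each vertex v, BFS finds the shortest path from v back to v.
The shortest such closed walk is J → D → A → J, length 3.

3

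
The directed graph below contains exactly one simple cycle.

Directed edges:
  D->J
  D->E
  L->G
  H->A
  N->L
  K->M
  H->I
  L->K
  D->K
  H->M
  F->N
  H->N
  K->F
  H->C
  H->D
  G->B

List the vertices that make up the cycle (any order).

DFS with gray/black marking from N:
N gray
  L gray
    G gray
      B gray
      B black
    G black
    K gray
      M gray
      M black
      F gray
        F→N: N is gray → back edge
Back edge closes the cycle N → L → K → F → N; its vertices are {F, K, L, N}.

F, K, L, N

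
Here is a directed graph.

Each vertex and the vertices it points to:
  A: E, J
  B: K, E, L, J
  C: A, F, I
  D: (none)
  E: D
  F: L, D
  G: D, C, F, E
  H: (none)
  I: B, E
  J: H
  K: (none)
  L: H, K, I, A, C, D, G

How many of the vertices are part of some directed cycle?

6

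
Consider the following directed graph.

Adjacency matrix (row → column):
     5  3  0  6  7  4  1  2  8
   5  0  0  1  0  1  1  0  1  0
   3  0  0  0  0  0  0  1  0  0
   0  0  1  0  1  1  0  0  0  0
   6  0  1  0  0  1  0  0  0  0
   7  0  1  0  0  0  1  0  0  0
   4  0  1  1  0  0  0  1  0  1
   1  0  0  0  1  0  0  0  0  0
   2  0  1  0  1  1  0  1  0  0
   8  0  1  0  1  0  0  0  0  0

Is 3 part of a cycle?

Yes

3 is on a cycle iff 3 can reach itself via ≥1 edge.
3 → 1 → 6 → 3 — yes.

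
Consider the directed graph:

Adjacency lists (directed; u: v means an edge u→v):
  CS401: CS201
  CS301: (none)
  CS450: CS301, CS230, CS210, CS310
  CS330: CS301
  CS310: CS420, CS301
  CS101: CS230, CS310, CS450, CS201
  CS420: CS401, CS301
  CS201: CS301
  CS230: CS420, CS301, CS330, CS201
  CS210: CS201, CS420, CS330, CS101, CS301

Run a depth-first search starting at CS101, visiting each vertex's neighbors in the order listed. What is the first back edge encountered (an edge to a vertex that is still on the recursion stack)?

CS210->CS101

DFS from CS101 (visiting each vertex's neighbors in the order listed); mark gray on enter, black on exit:
CS101 gray
  CS230 gray
    CS420 gray
      CS401 gray
        CS201 gray
          CS301 gray
          CS301 black
        CS201 black
      CS401 black
      CS420→CS301: CS301 black — skip
    CS420 black
    CS230→CS301: CS301 black — skip
    CS330 gray
      CS330→CS301: CS301 black — skip
    CS330 black
    CS230→CS201: CS201 black — skip
  CS230 black
  CS310 gray
    CS310→CS420: CS420 black — skip
    CS310→CS301: CS301 black — skip
  CS310 black
  CS450 gray
    CS450→CS301: CS301 black — skip
    CS450→CS230: CS230 black — skip
    CS210 gray
      CS210→CS201: CS201 black — skip
      CS210→CS420: CS420 black — skip
      CS210→CS330: CS330 black — skip
      CS210→CS101: CS101 is gray → back edge
First back edge: CS210 → CS101.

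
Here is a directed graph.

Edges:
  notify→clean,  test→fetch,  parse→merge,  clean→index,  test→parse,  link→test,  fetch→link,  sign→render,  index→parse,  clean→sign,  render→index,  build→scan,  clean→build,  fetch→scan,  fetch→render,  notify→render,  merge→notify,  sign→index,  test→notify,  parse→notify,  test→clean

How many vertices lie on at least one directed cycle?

A vertex is on a directed cycle iff it belongs to a strongly connected component of size ≥ 2 (or has a self-loop).
The vertices on cycles are {link, sign, test, clean, fetch, index, merge, parse, notify, render} — 10 in total.

10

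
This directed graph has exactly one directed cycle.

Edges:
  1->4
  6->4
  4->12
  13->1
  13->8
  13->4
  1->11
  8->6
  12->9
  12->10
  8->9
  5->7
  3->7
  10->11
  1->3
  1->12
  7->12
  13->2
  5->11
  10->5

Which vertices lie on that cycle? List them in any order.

DFS with gray/black marking from 7:
7 gray
  12 gray
    10 gray
      5 gray
        11 gray
        11 black
        5→7: 7 is gray → back edge
Back edge closes the cycle 7 → 12 → 10 → 5 → 7; its vertices are {5, 7, 10, 12}.

5, 7, 10, 12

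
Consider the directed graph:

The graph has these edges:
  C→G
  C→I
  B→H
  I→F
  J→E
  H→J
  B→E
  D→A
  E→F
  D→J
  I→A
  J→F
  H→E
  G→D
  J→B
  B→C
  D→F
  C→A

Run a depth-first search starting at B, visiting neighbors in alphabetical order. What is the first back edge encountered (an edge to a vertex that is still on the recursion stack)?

J→B

DFS from B (visiting neighbors in alphabetical order); mark gray on enter, black on exit:
B gray
  C gray
    A gray
    A black
    G gray
      D gray
        D→A: A black — skip
        F gray
        F black
        J gray
          J→B: B is gray → back edge
First back edge: J → B.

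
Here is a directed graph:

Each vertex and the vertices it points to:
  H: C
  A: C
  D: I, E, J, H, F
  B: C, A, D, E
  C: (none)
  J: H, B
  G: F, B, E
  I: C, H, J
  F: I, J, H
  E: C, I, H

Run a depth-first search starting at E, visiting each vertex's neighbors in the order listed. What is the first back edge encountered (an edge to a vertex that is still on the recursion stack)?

D->I

DFS from E (visiting each vertex's neighbors in the order listed); mark gray on enter, black on exit:
E gray
  C gray
  C black
  I gray
    I→C: C black — skip
    H gray
      H→C: C black — skip
    H black
    J gray
      J→H: H black — skip
      B gray
        B→C: C black — skip
        A gray
          A→C: C black — skip
        A black
        D gray
          D→I: I is gray → back edge
First back edge: D → I.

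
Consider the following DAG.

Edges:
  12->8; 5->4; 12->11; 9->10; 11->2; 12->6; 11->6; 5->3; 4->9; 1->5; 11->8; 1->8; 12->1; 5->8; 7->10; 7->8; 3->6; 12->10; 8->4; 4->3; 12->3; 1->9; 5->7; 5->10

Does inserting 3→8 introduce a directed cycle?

Adding 3→8 creates a cycle iff 8 can already reach 3.
Path from 8: 8 → 4 → 3.
So 8 → … → 3 → 8 is a cycle.

Yes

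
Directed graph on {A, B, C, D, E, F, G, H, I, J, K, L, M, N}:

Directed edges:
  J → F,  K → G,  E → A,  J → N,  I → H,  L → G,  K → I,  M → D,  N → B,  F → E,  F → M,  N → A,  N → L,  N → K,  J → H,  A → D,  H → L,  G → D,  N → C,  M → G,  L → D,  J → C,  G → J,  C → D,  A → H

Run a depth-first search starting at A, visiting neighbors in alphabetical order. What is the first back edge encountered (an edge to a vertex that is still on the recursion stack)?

E→A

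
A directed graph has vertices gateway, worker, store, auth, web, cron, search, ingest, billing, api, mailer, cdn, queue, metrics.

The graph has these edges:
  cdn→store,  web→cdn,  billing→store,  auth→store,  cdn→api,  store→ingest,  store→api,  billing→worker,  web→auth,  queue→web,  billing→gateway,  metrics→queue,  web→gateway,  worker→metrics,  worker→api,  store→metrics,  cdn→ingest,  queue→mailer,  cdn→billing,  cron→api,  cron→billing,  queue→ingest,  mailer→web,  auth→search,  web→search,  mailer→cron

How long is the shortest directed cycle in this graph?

5

For each vertex v, BFS finds the shortest path from v back to v.
The shortest such closed walk is queue → web → cdn → store → metrics → queue, length 5.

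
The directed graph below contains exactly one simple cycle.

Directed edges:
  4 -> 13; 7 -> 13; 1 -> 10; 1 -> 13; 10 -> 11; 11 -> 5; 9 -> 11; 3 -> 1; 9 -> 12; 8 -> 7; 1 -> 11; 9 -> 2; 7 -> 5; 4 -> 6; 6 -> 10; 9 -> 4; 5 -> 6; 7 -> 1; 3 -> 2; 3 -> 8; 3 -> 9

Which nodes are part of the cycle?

DFS with gray/black marking from 5:
5 gray
  6 gray
    10 gray
      11 gray
        11→5: 5 is gray → back edge
Back edge closes the cycle 5 → 6 → 10 → 11 → 5; its vertices are {5, 6, 10, 11}.

5, 6, 10, 11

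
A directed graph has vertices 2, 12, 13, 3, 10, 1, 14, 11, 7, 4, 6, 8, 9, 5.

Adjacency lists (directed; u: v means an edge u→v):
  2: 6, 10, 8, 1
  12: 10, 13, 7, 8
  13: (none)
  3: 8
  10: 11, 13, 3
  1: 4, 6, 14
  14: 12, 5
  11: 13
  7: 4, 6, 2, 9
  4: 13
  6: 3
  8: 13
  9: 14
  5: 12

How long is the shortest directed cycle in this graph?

4

For each vertex v, BFS finds the shortest path from v back to v.
The shortest such closed walk is 7 → 9 → 14 → 12 → 7, length 4.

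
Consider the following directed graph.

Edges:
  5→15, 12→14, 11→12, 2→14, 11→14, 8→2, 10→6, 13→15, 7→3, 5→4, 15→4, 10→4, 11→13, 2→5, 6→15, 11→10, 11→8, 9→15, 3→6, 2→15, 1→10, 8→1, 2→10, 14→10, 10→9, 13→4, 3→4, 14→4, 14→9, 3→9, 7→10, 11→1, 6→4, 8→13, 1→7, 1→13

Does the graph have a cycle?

No

DFS with white/gray/black marking, starting from 15:
15 gray
  4 gray
  4 black
15 black
1 gray
  10 gray
    9 gray
      9→15: 15 black — skip
    9 black
    10→4: 4 black — skip
    6 gray
      6→15: 15 black — skip
      6→4: 4 black — skip
    6 black
  10 black
  7 gray
    3 gray
      3→6: 6 black — skip
      3→4: 4 black — skip
      3→9: 9 black — skip
    3 black
    7→10: 10 black — skip
  7 black
  13 gray
    13→4: 4 black — skip
    13→15: 15 black — skip
  13 black
1 black
2 gray
  2→15: 15 black — skip
  5 gray
    5→15: 15 black — skip
    5→4: 4 black — skip
  5 black
  2→10: 10 black — skip
  14 gray
    14→9: 9 black — skip
    14→10: 10 black — skip
    14→4: 4 black — skip
  14 black
2 black
8 gray
  8→2: 2 black — skip
  8→1: 1 black — skip
  8→13: 13 black — skip
8 black
11 gray
  12 gray
    12→14: 14 black — skip
  12 black
  11→13: 13 black — skip
  11→10: 10 black — skip
  11→1: 1 black — skip
  11→8: 8 black — skip
  11→14: 14 black — skip
11 black
Every edge goes to a white or black vertex — no back edge, so the graph is acyclic.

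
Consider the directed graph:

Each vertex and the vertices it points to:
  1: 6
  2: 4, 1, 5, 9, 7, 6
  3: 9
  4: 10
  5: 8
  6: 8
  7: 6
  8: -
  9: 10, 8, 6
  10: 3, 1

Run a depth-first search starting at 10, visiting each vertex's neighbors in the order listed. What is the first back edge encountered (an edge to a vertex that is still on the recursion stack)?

DFS from 10 (visiting each vertex's neighbors in the order listed); mark gray on enter, black on exit:
10 gray
  3 gray
    9 gray
      9→10: 10 is gray → back edge
First back edge: 9 → 10.

9→10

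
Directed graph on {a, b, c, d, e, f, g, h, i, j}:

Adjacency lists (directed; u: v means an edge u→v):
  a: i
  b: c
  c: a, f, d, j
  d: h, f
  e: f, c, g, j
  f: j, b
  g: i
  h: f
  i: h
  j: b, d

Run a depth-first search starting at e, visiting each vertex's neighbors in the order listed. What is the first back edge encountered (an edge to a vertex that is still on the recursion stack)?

DFS from e (visiting each vertex's neighbors in the order listed); mark gray on enter, black on exit:
e gray
  f gray
    j gray
      b gray
        c gray
          a gray
            i gray
              h gray
                h→f: f is gray → back edge
First back edge: h → f.

h->f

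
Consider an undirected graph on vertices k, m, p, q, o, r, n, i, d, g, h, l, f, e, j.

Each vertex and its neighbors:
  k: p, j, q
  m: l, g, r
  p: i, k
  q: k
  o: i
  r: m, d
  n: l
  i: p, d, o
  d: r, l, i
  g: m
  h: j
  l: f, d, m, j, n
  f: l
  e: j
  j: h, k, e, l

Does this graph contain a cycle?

Yes

DFS, tracking each vertex's parent; an edge to a visited non-parent vertex closes a cycle.
Start from i:
visit i (parent –)
  visit p (parent i)
    p–i: parent, skip
    visit k (parent p)
      k–p: parent, skip
      visit j (parent k)
        visit h (parent j)
          h–j: parent, skip
        j–k: parent, skip
        visit e (parent j)
          e–j: parent, skip
        visit l (parent j)
          visit f (parent l)
            f–l: parent, skip
          visit d (parent l)
            visit r (parent d)
              visit m (parent r)
                m–l: l visited and ≠ parent → cycle
Cycle: l – d – r – m – l.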